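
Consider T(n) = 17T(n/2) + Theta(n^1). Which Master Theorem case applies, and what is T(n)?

Master Theorem for T(n) = 17T(n/2) + O(n^1):

a = 17, b = 2, c = 1
log_b(a) = log_2(17) = 4.0875

Case 1: c = 1 < log_2(17) = 4.0875
T(n) = O(n^(log_2 17))

For T(n) = 17T(n/2) + O(n^1): log_2(17) = 4.0875. This is Case 1 of the Master Theorem (c < log_b(a), work dominated by leaves), giving O(n^(log_2 17)).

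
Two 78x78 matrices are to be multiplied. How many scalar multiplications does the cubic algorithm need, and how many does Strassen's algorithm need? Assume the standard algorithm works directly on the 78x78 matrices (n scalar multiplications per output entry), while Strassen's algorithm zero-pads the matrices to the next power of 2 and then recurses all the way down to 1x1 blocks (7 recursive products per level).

Matrix multiplication for 78x78 matrices:

Strassen's algorithm requires power-of-2 dimensions. Pad 78x78 to 128x128 (next power of 2).

Standard algorithm: 78^3 = 474552 multiplications
Strassen's algorithm: 7^(log2(128)) = 7^7 = 823543 multiplications
Difference: 474552 - 823543 = -348991 (Strassen uses MORE here due to padding overhead — for small or just-over-power-of-2 n, padding can outweigh the per-level savings)

Standard: 474552 multiplications (78^3). Strassen: 823543 multiplications (7^7, after padding to 128x128). Strassen reduces 8 recursive multiplications to 7 at each level.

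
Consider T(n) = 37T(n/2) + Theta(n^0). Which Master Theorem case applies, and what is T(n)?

Master Theorem for T(n) = 37T(n/2) + O(n^0):

a = 37, b = 2, c = 0
log_b(a) = log_2(37) = 5.2095

Case 1: c = 0 < log_2(37) = 5.2095
T(n) = O(n^(log_2 37))

For T(n) = 37T(n/2) + O(n^0): log_2(37) = 5.2095. This is Case 1 of the Master Theorem (c < log_b(a), work dominated by leaves), giving O(n^(log_2 37)).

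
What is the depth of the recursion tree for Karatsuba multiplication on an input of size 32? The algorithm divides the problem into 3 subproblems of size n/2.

For divide and conquer with division factor 2:

Problem sizes at each level:
Level 0: 32
Level 1: 16
Level 2: 8
Level 3: 4
Level 4: 2
Level 5: 1

The root is level 0 and the size-1 base case is level 5 (the tree spans levels 0 through 5, i.e. 6 levels counting the root), so the depth is the number of divisions: log_2(32) = 5

The recursion tree depth is log_2(32) = 5. At each level, the problem size is divided by 2, so it takes 5 divisions to reduce to a base case of size 1. The algorithm makes 3 recursive calls at each level.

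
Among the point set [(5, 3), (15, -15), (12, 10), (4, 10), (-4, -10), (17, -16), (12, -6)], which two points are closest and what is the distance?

Computing all pairwise distances among 7 points:

d((5, 3), (15, -15)) = 20.5913
d((5, 3), (12, 10)) = 9.8995
d((5, 3), (4, 10)) = 7.0711
d((5, 3), (-4, -10)) = 15.8114
d((5, 3), (17, -16)) = 22.4722
d((5, 3), (12, -6)) = 11.4018
d((15, -15), (12, 10)) = 25.1794
d((15, -15), (4, 10)) = 27.313
d((15, -15), (-4, -10)) = 19.6469
d((15, -15), (17, -16)) = 2.2361 <-- minimum
d((15, -15), (12, -6)) = 9.4868
d((12, 10), (4, 10)) = 8.0
d((12, 10), (-4, -10)) = 25.6125
d((12, 10), (17, -16)) = 26.4764
d((12, 10), (12, -6)) = 16.0
d((4, 10), (-4, -10)) = 21.5407
d((4, 10), (17, -16)) = 29.0689
d((4, 10), (12, -6)) = 17.8885
d((-4, -10), (17, -16)) = 21.8403
d((-4, -10), (12, -6)) = 16.4924
d((17, -16), (12, -6)) = 11.1803

Closest pair: (15, -15) and (17, -16) with distance 2.2361

The closest pair is (15, -15) and (17, -16) with Euclidean distance 2.2361. For 7 points, brute-force pairwise comparison is shown above. For large n, the divide-and-conquer algorithm (sort by x, recurse on halves, check the dividing strip) achieves O(n log n).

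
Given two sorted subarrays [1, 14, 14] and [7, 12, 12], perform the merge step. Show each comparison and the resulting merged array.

Merging process:

Compare 1 vs 7: take 1 from left. Merged: [1]
Compare 14 vs 7: take 7 from right. Merged: [1, 7]
Compare 14 vs 12: take 12 from right. Merged: [1, 7, 12]
Compare 14 vs 12: take 12 from right. Merged: [1, 7, 12, 12]
Append remaining from left: [14, 14]. Merged: [1, 7, 12, 12, 14, 14]

Final merged array: [1, 7, 12, 12, 14, 14]
Total comparisons: 4

The merged array is [1, 7, 12, 12, 14, 14], requiring 4 comparisons. The merge step runs in O(n) time where n is the total number of elements.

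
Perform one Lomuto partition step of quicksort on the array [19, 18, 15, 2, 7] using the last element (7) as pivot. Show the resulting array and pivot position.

Lomuto partition with pivot = 7:

Initial array: [19, 18, 15, 2, 7]

arr[0]=19 > 7: no swap
arr[1]=18 > 7: no swap
arr[2]=15 > 7: no swap
arr[3]=2 <= 7: swap with position 0, array becomes [2, 18, 15, 19, 7]

Place pivot at position 1: [2, 7, 15, 19, 18]
Pivot position: 1

After partitioning with pivot 7, the array becomes [2, 7, 15, 19, 18]. The pivot is placed at index 1. All elements to the left of the pivot are <= 7, and all elements to the right are > 7.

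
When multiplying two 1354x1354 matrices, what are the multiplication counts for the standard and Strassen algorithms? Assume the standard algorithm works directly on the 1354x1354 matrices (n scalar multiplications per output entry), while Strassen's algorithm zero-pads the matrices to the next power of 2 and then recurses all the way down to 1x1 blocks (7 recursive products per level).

Matrix multiplication for 1354x1354 matrices:

Strassen's algorithm requires power-of-2 dimensions. Pad 1354x1354 to 2048x2048 (next power of 2).

Standard algorithm: 1354^3 = 2482309864 multiplications
Strassen's algorithm: 7^(log2(2048)) = 7^11 = 1977326743 multiplications
Savings: 2482309864 - 1977326743 = 504983121 multiplications

Standard: 2482309864 multiplications (1354^3). Strassen: 1977326743 multiplications (7^11, after padding to 2048x2048). Strassen reduces 8 recursive multiplications to 7 at each level.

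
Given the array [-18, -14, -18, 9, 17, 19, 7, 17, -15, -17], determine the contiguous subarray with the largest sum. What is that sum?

Using Kadane's algorithm on [-18, -14, -18, 9, 17, 19, 7, 17, -15, -17]:

Scanning through the array:
Position 1 (value -14): max_ending_here = -14, max_so_far = -14
Position 2 (value -18): max_ending_here = -18, max_so_far = -14
Position 3 (value 9): max_ending_here = 9, max_so_far = 9
Position 4 (value 17): max_ending_here = 26, max_so_far = 26
Position 5 (value 19): max_ending_here = 45, max_so_far = 45
Position 6 (value 7): max_ending_here = 52, max_so_far = 52
Position 7 (value 17): max_ending_here = 69, max_so_far = 69
Position 8 (value -15): max_ending_here = 54, max_so_far = 69
Position 9 (value -17): max_ending_here = 37, max_so_far = 69

Maximum subarray: [9, 17, 19, 7, 17]
Maximum sum: 69

The maximum subarray is [9, 17, 19, 7, 17] with sum 69. This subarray runs from index 3 to index 7.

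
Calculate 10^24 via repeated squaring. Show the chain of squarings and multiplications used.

Computing 10^24 by squaring (build up from 10^1; each line after the first costs one multiplication):

10^1 = 10
10^2 = (10^1)^2 = 10^2 = 100
10^3 = 10 * 10^2 = 10 * 100 = 1000
10^6 = (10^3)^2 = 1000^2 = 1000000
10^12 = (10^6)^2 = 1000000^2 = 1000000000000
10^24 = (10^12)^2 = 1000000000000^2 = 1000000000000000000000000

Result: 1000000000000000000000000
Multiplications needed: 5 (5 lines after 10^1)

10^24 = 1000000000000000000000000. Using exponentiation by squaring, this requires 5 multiplications. The key idea: if the exponent is even, square the half-power; if odd, multiply by the base once.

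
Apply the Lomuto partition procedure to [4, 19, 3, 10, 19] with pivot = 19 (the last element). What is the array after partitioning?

Lomuto partition with pivot = 19:

Initial array: [4, 19, 3, 10, 19]

arr[0]=4 <= 19: swap with position 0, array becomes [4, 19, 3, 10, 19]
arr[1]=19 <= 19: swap with position 1, array becomes [4, 19, 3, 10, 19]
arr[2]=3 <= 19: swap with position 2, array becomes [4, 19, 3, 10, 19]
arr[3]=10 <= 19: swap with position 3, array becomes [4, 19, 3, 10, 19]

Place pivot at position 4: [4, 19, 3, 10, 19]
Pivot position: 4

After partitioning with pivot 19, the array becomes [4, 19, 3, 10, 19]. The pivot is placed at index 4. All elements to the left of the pivot are <= 19, and all elements to the right are > 19.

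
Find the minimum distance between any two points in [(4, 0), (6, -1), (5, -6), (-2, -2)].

Computing all pairwise distances among 4 points:

d((4, 0), (6, -1)) = 2.2361 <-- minimum
d((4, 0), (5, -6)) = 6.0828
d((4, 0), (-2, -2)) = 6.3246
d((6, -1), (5, -6)) = 5.099
d((6, -1), (-2, -2)) = 8.0623
d((5, -6), (-2, -2)) = 8.0623

Closest pair: (4, 0) and (6, -1) with distance 2.2361

The closest pair is (4, 0) and (6, -1) with Euclidean distance 2.2361. For 4 points, brute-force pairwise comparison is shown above. For large n, the divide-and-conquer algorithm (sort by x, recurse on halves, check the dividing strip) achieves O(n log n).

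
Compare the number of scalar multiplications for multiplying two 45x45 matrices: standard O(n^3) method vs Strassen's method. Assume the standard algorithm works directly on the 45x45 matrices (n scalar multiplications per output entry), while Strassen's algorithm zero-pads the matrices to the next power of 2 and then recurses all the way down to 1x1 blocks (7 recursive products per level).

Matrix multiplication for 45x45 matrices:

Strassen's algorithm requires power-of-2 dimensions. Pad 45x45 to 64x64 (next power of 2).

Standard algorithm: 45^3 = 91125 multiplications
Strassen's algorithm: 7^(log2(64)) = 7^6 = 117649 multiplications
Difference: 91125 - 117649 = -26524 (Strassen uses MORE here due to padding overhead — for small or just-over-power-of-2 n, padding can outweigh the per-level savings)

Standard: 91125 multiplications (45^3). Strassen: 117649 multiplications (7^6, after padding to 64x64). Strassen reduces 8 recursive multiplications to 7 at each level.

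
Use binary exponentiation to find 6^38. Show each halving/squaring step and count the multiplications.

Computing 6^38 by squaring (build up from 6^1; each line after the first costs one multiplication):

6^1 = 6
6^2 = (6^1)^2 = 6^2 = 36
6^4 = (6^2)^2 = 36^2 = 1296
6^8 = (6^4)^2 = 1296^2 = 1679616
6^9 = 6 * 6^8 = 6 * 1679616 = 10077696
6^18 = (6^9)^2 = 10077696^2 = 101559956668416
6^19 = 6 * 6^18 = 6 * 101559956668416 = 609359740010496
6^38 = (6^19)^2 = 609359740010496^2 = 371319292745659279662190166016

Result: 371319292745659279662190166016
Multiplications needed: 7 (7 lines after 6^1)

6^38 = 371319292745659279662190166016. Using exponentiation by squaring, this requires 7 multiplications. The key idea: if the exponent is even, square the half-power; if odd, multiply by the base once.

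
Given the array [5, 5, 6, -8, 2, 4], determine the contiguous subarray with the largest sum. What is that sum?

Using Kadane's algorithm on [5, 5, 6, -8, 2, 4]:

Scanning through the array:
Position 1 (value 5): max_ending_here = 10, max_so_far = 10
Position 2 (value 6): max_ending_here = 16, max_so_far = 16
Position 3 (value -8): max_ending_here = 8, max_so_far = 16
Position 4 (value 2): max_ending_here = 10, max_so_far = 16
Position 5 (value 4): max_ending_here = 14, max_so_far = 16

Maximum subarray: [5, 5, 6]
Maximum sum: 16

The maximum subarray is [5, 5, 6] with sum 16. This subarray runs from index 0 to index 2.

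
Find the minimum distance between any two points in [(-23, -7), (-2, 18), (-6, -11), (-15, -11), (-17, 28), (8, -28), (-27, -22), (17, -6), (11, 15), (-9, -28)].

Computing all pairwise distances among 10 points:

d((-23, -7), (-2, 18)) = 32.6497
d((-23, -7), (-6, -11)) = 17.4642
d((-23, -7), (-15, -11)) = 8.9443 <-- minimum
d((-23, -7), (-17, 28)) = 35.5106
d((-23, -7), (8, -28)) = 37.4433
d((-23, -7), (-27, -22)) = 15.5242
d((-23, -7), (17, -6)) = 40.0125
d((-23, -7), (11, 15)) = 40.4969
d((-23, -7), (-9, -28)) = 25.2389
d((-2, 18), (-6, -11)) = 29.2746
d((-2, 18), (-15, -11)) = 31.7805
d((-2, 18), (-17, 28)) = 18.0278
d((-2, 18), (8, -28)) = 47.0744
d((-2, 18), (-27, -22)) = 47.1699
d((-2, 18), (17, -6)) = 30.6105
d((-2, 18), (11, 15)) = 13.3417
d((-2, 18), (-9, -28)) = 46.5296
d((-6, -11), (-15, -11)) = 9.0
d((-6, -11), (-17, 28)) = 40.5216
d((-6, -11), (8, -28)) = 22.0227
d((-6, -11), (-27, -22)) = 23.7065
d((-6, -11), (17, -6)) = 23.5372
d((-6, -11), (11, 15)) = 31.0644
d((-6, -11), (-9, -28)) = 17.2627
d((-15, -11), (-17, 28)) = 39.0512
d((-15, -11), (8, -28)) = 28.6007
d((-15, -11), (-27, -22)) = 16.2788
d((-15, -11), (17, -6)) = 32.3883
d((-15, -11), (11, 15)) = 36.7696
d((-15, -11), (-9, -28)) = 18.0278
d((-17, 28), (8, -28)) = 61.327
d((-17, 28), (-27, -22)) = 50.9902
d((-17, 28), (17, -6)) = 48.0833
d((-17, 28), (11, 15)) = 30.8707
d((-17, 28), (-9, -28)) = 56.5685
d((8, -28), (-27, -22)) = 35.5106
d((8, -28), (17, -6)) = 23.7697
d((8, -28), (11, 15)) = 43.1045
d((8, -28), (-9, -28)) = 17.0
d((-27, -22), (17, -6)) = 46.8188
d((-27, -22), (11, 15)) = 53.0377
d((-27, -22), (-9, -28)) = 18.9737
d((17, -6), (11, 15)) = 21.8403
d((17, -6), (-9, -28)) = 34.0588
d((11, 15), (-9, -28)) = 47.4236

Closest pair: (-23, -7) and (-15, -11) with distance 8.9443

The closest pair is (-23, -7) and (-15, -11) with Euclidean distance 8.9443. For 10 points, brute-force pairwise comparison is shown above. For large n, the divide-and-conquer algorithm (sort by x, recurse on halves, check the dividing strip) achieves O(n log n).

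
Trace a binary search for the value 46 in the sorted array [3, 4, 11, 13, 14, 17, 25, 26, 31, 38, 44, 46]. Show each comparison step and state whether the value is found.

Binary search for 46 in [3, 4, 11, 13, 14, 17, 25, 26, 31, 38, 44, 46]:

lo=0, hi=11, mid=5, arr[mid]=17 -> 17 < 46, search right half
lo=6, hi=11, mid=8, arr[mid]=31 -> 31 < 46, search right half
lo=9, hi=11, mid=10, arr[mid]=44 -> 44 < 46, search right half
lo=11, hi=11, mid=11, arr[mid]=46 -> Found target at index 11!

Binary search finds 46 at index 11 after 4 comparisons. The search repeatedly halves the search space by comparing with the middle element.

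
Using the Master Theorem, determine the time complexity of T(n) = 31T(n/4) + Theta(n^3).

Master Theorem for T(n) = 31T(n/4) + O(n^3):

a = 31, b = 4, c = 3
log_b(a) = log_4(31) = 2.4771

Case 3: c = 3 > log_4(31) = 2.4771
T(n) = O(n^3) = O(n^3)

For T(n) = 31T(n/4) + O(n^3): log_4(31) = 2.4771. This is Case 3 of the Master Theorem (c > log_b(a), work dominated by root), giving O(n^3).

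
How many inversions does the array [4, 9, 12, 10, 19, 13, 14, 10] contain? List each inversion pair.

Finding inversions in [4, 9, 12, 10, 19, 13, 14, 10]:

(2, 3): arr[2]=12 > arr[3]=10
(2, 7): arr[2]=12 > arr[7]=10
(4, 5): arr[4]=19 > arr[5]=13
(4, 6): arr[4]=19 > arr[6]=14
(4, 7): arr[4]=19 > arr[7]=10
(5, 7): arr[5]=13 > arr[7]=10
(6, 7): arr[6]=14 > arr[7]=10

Total inversions: 7

The array has 7 inversion(s): (2,3), (2,7), (4,5), (4,6), (4,7), (5,7), (6,7). Each pair (i,j) satisfies i < j and arr[i] > arr[j].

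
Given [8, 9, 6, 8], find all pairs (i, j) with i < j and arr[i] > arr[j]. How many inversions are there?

Finding inversions in [8, 9, 6, 8]:

(0, 2): arr[0]=8 > arr[2]=6
(1, 2): arr[1]=9 > arr[2]=6
(1, 3): arr[1]=9 > arr[3]=8

Total inversions: 3

The array has 3 inversion(s): (0,2), (1,2), (1,3). Each pair (i,j) satisfies i < j and arr[i] > arr[j].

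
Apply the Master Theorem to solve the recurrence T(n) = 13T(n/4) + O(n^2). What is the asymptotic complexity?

Master Theorem for T(n) = 13T(n/4) + O(n^2):

a = 13, b = 4, c = 2
log_b(a) = log_4(13) = 1.8502

Case 3: c = 2 > log_4(13) = 1.8502
T(n) = O(n^2) = O(n^2)

For T(n) = 13T(n/4) + O(n^2): log_4(13) = 1.8502. This is Case 3 of the Master Theorem (c > log_b(a), work dominated by root), giving O(n^2).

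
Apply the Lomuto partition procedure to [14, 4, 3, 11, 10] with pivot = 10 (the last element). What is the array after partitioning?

Lomuto partition with pivot = 10:

Initial array: [14, 4, 3, 11, 10]

arr[0]=14 > 10: no swap
arr[1]=4 <= 10: swap with position 0, array becomes [4, 14, 3, 11, 10]
arr[2]=3 <= 10: swap with position 1, array becomes [4, 3, 14, 11, 10]
arr[3]=11 > 10: no swap

Place pivot at position 2: [4, 3, 10, 11, 14]
Pivot position: 2

After partitioning with pivot 10, the array becomes [4, 3, 10, 11, 14]. The pivot is placed at index 2. All elements to the left of the pivot are <= 10, and all elements to the right are > 10.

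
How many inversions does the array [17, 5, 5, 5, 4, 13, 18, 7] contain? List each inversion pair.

Finding inversions in [17, 5, 5, 5, 4, 13, 18, 7]:

(0, 1): arr[0]=17 > arr[1]=5
(0, 2): arr[0]=17 > arr[2]=5
(0, 3): arr[0]=17 > arr[3]=5
(0, 4): arr[0]=17 > arr[4]=4
(0, 5): arr[0]=17 > arr[5]=13
(0, 7): arr[0]=17 > arr[7]=7
(1, 4): arr[1]=5 > arr[4]=4
(2, 4): arr[2]=5 > arr[4]=4
(3, 4): arr[3]=5 > arr[4]=4
(5, 7): arr[5]=13 > arr[7]=7
(6, 7): arr[6]=18 > arr[7]=7

Total inversions: 11

The array has 11 inversion(s): (0,1), (0,2), (0,3), (0,4), (0,5), (0,7), (1,4), (2,4), (3,4), (5,7), (6,7). Each pair (i,j) satisfies i < j and arr[i] > arr[j].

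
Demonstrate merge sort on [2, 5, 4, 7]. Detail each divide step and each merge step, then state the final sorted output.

Merge sort trace:

Split: [2, 5, 4, 7] -> [2, 5] and [4, 7]
  Split: [2, 5] -> [2] and [5]
  Merge: [2] + [5] -> [2, 5]
  Split: [4, 7] -> [4] and [7]
  Merge: [4] + [7] -> [4, 7]
Merge: [2, 5] + [4, 7] -> [2, 4, 5, 7]

Final sorted array: [2, 4, 5, 7]

The merge sort proceeds by recursively splitting the array and merging sorted halves.
After all merges, the sorted array is [2, 4, 5, 7].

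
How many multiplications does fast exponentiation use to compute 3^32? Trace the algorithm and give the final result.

Computing 3^32 by squaring (build up from 3^1; each line after the first costs one multiplication):

3^1 = 3
3^2 = (3^1)^2 = 3^2 = 9
3^4 = (3^2)^2 = 9^2 = 81
3^8 = (3^4)^2 = 81^2 = 6561
3^16 = (3^8)^2 = 6561^2 = 43046721
3^32 = (3^16)^2 = 43046721^2 = 1853020188851841

Result: 1853020188851841
Multiplications needed: 5 (5 lines after 3^1)

3^32 = 1853020188851841. Using exponentiation by squaring, this requires 5 multiplications. The key idea: if the exponent is even, square the half-power; if odd, multiply by the base once.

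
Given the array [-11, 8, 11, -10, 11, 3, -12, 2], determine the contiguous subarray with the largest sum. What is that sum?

Using Kadane's algorithm on [-11, 8, 11, -10, 11, 3, -12, 2]:

Scanning through the array:
Position 1 (value 8): max_ending_here = 8, max_so_far = 8
Position 2 (value 11): max_ending_here = 19, max_so_far = 19
Position 3 (value -10): max_ending_here = 9, max_so_far = 19
Position 4 (value 11): max_ending_here = 20, max_so_far = 20
Position 5 (value 3): max_ending_here = 23, max_so_far = 23
Position 6 (value -12): max_ending_here = 11, max_so_far = 23
Position 7 (value 2): max_ending_here = 13, max_so_far = 23

Maximum subarray: [8, 11, -10, 11, 3]
Maximum sum: 23

The maximum subarray is [8, 11, -10, 11, 3] with sum 23. This subarray runs from index 1 to index 5.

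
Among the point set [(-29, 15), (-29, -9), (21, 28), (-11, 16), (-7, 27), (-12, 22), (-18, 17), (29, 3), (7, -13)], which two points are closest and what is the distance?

Computing all pairwise distances among 9 points:

d((-29, 15), (-29, -9)) = 24.0
d((-29, 15), (21, 28)) = 51.6624
d((-29, 15), (-11, 16)) = 18.0278
d((-29, 15), (-7, 27)) = 25.0599
d((-29, 15), (-12, 22)) = 18.3848
d((-29, 15), (-18, 17)) = 11.1803
d((-29, 15), (29, 3)) = 59.2284
d((-29, 15), (7, -13)) = 45.607
d((-29, -9), (21, 28)) = 62.2013
d((-29, -9), (-11, 16)) = 30.8058
d((-29, -9), (-7, 27)) = 42.19
d((-29, -9), (-12, 22)) = 35.3553
d((-29, -9), (-18, 17)) = 28.2312
d((-29, -9), (29, 3)) = 59.2284
d((-29, -9), (7, -13)) = 36.2215
d((21, 28), (-11, 16)) = 34.176
d((21, 28), (-7, 27)) = 28.0179
d((21, 28), (-12, 22)) = 33.541
d((21, 28), (-18, 17)) = 40.5216
d((21, 28), (29, 3)) = 26.2488
d((21, 28), (7, -13)) = 43.3244
d((-11, 16), (-7, 27)) = 11.7047
d((-11, 16), (-12, 22)) = 6.0828 <-- minimum
d((-11, 16), (-18, 17)) = 7.0711
d((-11, 16), (29, 3)) = 42.0595
d((-11, 16), (7, -13)) = 34.1321
d((-7, 27), (-12, 22)) = 7.0711
d((-7, 27), (-18, 17)) = 14.8661
d((-7, 27), (29, 3)) = 43.2666
d((-7, 27), (7, -13)) = 42.3792
d((-12, 22), (-18, 17)) = 7.8102
d((-12, 22), (29, 3)) = 45.1885
d((-12, 22), (7, -13)) = 39.8246
d((-18, 17), (29, 3)) = 49.0408
d((-18, 17), (7, -13)) = 39.0512
d((29, 3), (7, -13)) = 27.2029

Closest pair: (-11, 16) and (-12, 22) with distance 6.0828

The closest pair is (-11, 16) and (-12, 22) with Euclidean distance 6.0828. For 9 points, brute-force pairwise comparison is shown above. For large n, the divide-and-conquer algorithm (sort by x, recurse on halves, check the dividing strip) achieves O(n log n).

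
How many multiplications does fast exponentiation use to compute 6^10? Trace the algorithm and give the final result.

Computing 6^10 by squaring (build up from 6^1; each line after the first costs one multiplication):

6^1 = 6
6^2 = (6^1)^2 = 6^2 = 36
6^4 = (6^2)^2 = 36^2 = 1296
6^5 = 6 * 6^4 = 6 * 1296 = 7776
6^10 = (6^5)^2 = 7776^2 = 60466176

Result: 60466176
Multiplications needed: 4 (4 lines after 6^1)

6^10 = 60466176. Using exponentiation by squaring, this requires 4 multiplications. The key idea: if the exponent is even, square the half-power; if odd, multiply by the base once.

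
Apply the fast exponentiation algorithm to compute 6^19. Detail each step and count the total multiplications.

Computing 6^19 by squaring (build up from 6^1; each line after the first costs one multiplication):

6^1 = 6
6^2 = (6^1)^2 = 6^2 = 36
6^4 = (6^2)^2 = 36^2 = 1296
6^8 = (6^4)^2 = 1296^2 = 1679616
6^9 = 6 * 6^8 = 6 * 1679616 = 10077696
6^18 = (6^9)^2 = 10077696^2 = 101559956668416
6^19 = 6 * 6^18 = 6 * 101559956668416 = 609359740010496

Result: 609359740010496
Multiplications needed: 6 (6 lines after 6^1)

6^19 = 609359740010496. Using exponentiation by squaring, this requires 6 multiplications. The key idea: if the exponent is even, square the half-power; if odd, multiply by the base once.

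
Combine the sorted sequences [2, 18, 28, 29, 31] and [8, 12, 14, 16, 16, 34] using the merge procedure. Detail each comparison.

Merging process:

Compare 2 vs 8: take 2 from left. Merged: [2]
Compare 18 vs 8: take 8 from right. Merged: [2, 8]
Compare 18 vs 12: take 12 from right. Merged: [2, 8, 12]
Compare 18 vs 14: take 14 from right. Merged: [2, 8, 12, 14]
Compare 18 vs 16: take 16 from right. Merged: [2, 8, 12, 14, 16]
Compare 18 vs 16: take 16 from right. Merged: [2, 8, 12, 14, 16, 16]
Compare 18 vs 34: take 18 from left. Merged: [2, 8, 12, 14, 16, 16, 18]
Compare 28 vs 34: take 28 from left. Merged: [2, 8, 12, 14, 16, 16, 18, 28]
Compare 29 vs 34: take 29 from left. Merged: [2, 8, 12, 14, 16, 16, 18, 28, 29]
Compare 31 vs 34: take 31 from left. Merged: [2, 8, 12, 14, 16, 16, 18, 28, 29, 31]
Append remaining from right: [34]. Merged: [2, 8, 12, 14, 16, 16, 18, 28, 29, 31, 34]

Final merged array: [2, 8, 12, 14, 16, 16, 18, 28, 29, 31, 34]
Total comparisons: 10

The merged array is [2, 8, 12, 14, 16, 16, 18, 28, 29, 31, 34], requiring 10 comparisons. The merge step runs in O(n) time where n is the total number of elements.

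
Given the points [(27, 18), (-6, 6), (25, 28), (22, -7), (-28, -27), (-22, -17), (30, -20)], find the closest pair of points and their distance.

Computing all pairwise distances among 7 points:

d((27, 18), (-6, 6)) = 35.1141
d((27, 18), (25, 28)) = 10.198 <-- minimum
d((27, 18), (22, -7)) = 25.4951
d((27, 18), (-28, -27)) = 71.0634
d((27, 18), (-22, -17)) = 60.2163
d((27, 18), (30, -20)) = 38.1182
d((-6, 6), (25, 28)) = 38.0132
d((-6, 6), (22, -7)) = 30.8707
d((-6, 6), (-28, -27)) = 39.6611
d((-6, 6), (-22, -17)) = 28.0179
d((-6, 6), (30, -20)) = 44.4072
d((25, 28), (22, -7)) = 35.1283
d((25, 28), (-28, -27)) = 76.3806
d((25, 28), (-22, -17)) = 65.0692
d((25, 28), (30, -20)) = 48.2597
d((22, -7), (-28, -27)) = 53.8516
d((22, -7), (-22, -17)) = 45.1221
d((22, -7), (30, -20)) = 15.2643
d((-28, -27), (-22, -17)) = 11.6619
d((-28, -27), (30, -20)) = 58.4209
d((-22, -17), (30, -20)) = 52.0865

Closest pair: (27, 18) and (25, 28) with distance 10.198

The closest pair is (27, 18) and (25, 28) with Euclidean distance 10.198. For 7 points, brute-force pairwise comparison is shown above. For large n, the divide-and-conquer algorithm (sort by x, recurse on halves, check the dividing strip) achieves O(n log n).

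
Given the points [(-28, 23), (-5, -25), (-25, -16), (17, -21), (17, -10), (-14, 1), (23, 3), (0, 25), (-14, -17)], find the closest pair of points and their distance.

Computing all pairwise distances among 9 points:

d((-28, 23), (-5, -25)) = 53.2259
d((-28, 23), (-25, -16)) = 39.1152
d((-28, 23), (17, -21)) = 62.9365
d((-28, 23), (17, -10)) = 55.8032
d((-28, 23), (-14, 1)) = 26.0768
d((-28, 23), (23, 3)) = 54.7814
d((-28, 23), (0, 25)) = 28.0713
d((-28, 23), (-14, -17)) = 42.3792
d((-5, -25), (-25, -16)) = 21.9317
d((-5, -25), (17, -21)) = 22.3607
d((-5, -25), (17, -10)) = 26.6271
d((-5, -25), (-14, 1)) = 27.5136
d((-5, -25), (23, 3)) = 39.598
d((-5, -25), (0, 25)) = 50.2494
d((-5, -25), (-14, -17)) = 12.0416
d((-25, -16), (17, -21)) = 42.2966
d((-25, -16), (17, -10)) = 42.4264
d((-25, -16), (-14, 1)) = 20.2485
d((-25, -16), (23, 3)) = 51.6236
d((-25, -16), (0, 25)) = 48.0208
d((-25, -16), (-14, -17)) = 11.0454
d((17, -21), (17, -10)) = 11.0 <-- minimum
d((17, -21), (-14, 1)) = 38.0132
d((17, -21), (23, 3)) = 24.7386
d((17, -21), (0, 25)) = 49.0408
d((17, -21), (-14, -17)) = 31.257
d((17, -10), (-14, 1)) = 32.8938
d((17, -10), (23, 3)) = 14.3178
d((17, -10), (0, 25)) = 38.9102
d((17, -10), (-14, -17)) = 31.7805
d((-14, 1), (23, 3)) = 37.054
d((-14, 1), (0, 25)) = 27.7849
d((-14, 1), (-14, -17)) = 18.0
d((23, 3), (0, 25)) = 31.8277
d((23, 3), (-14, -17)) = 42.0595
d((0, 25), (-14, -17)) = 44.2719

Closest pair: (17, -21) and (17, -10) with distance 11.0

The closest pair is (17, -21) and (17, -10) with Euclidean distance 11.0. For 9 points, brute-force pairwise comparison is shown above. For large n, the divide-and-conquer algorithm (sort by x, recurse on halves, check the dividing strip) achieves O(n log n).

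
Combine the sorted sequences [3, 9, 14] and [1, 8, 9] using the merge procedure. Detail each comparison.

Merging process:

Compare 3 vs 1: take 1 from right. Merged: [1]
Compare 3 vs 8: take 3 from left. Merged: [1, 3]
Compare 9 vs 8: take 8 from right. Merged: [1, 3, 8]
Compare 9 vs 9: take 9 from left. Merged: [1, 3, 8, 9]
Compare 14 vs 9: take 9 from right. Merged: [1, 3, 8, 9, 9]
Append remaining from left: [14]. Merged: [1, 3, 8, 9, 9, 14]

Final merged array: [1, 3, 8, 9, 9, 14]
Total comparisons: 5

The merged array is [1, 3, 8, 9, 9, 14], requiring 5 comparisons. The merge step runs in O(n) time where n is the total number of elements.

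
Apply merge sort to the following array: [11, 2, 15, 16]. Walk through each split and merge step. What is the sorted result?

Merge sort trace:

Split: [11, 2, 15, 16] -> [11, 2] and [15, 16]
  Split: [11, 2] -> [11] and [2]
  Merge: [11] + [2] -> [2, 11]
  Split: [15, 16] -> [15] and [16]
  Merge: [15] + [16] -> [15, 16]
Merge: [2, 11] + [15, 16] -> [2, 11, 15, 16]

Final sorted array: [2, 11, 15, 16]

The merge sort proceeds by recursively splitting the array and merging sorted halves.
After all merges, the sorted array is [2, 11, 15, 16].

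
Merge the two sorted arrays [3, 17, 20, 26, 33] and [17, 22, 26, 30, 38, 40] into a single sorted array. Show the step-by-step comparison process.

Merging process:

Compare 3 vs 17: take 3 from left. Merged: [3]
Compare 17 vs 17: take 17 from left. Merged: [3, 17]
Compare 20 vs 17: take 17 from right. Merged: [3, 17, 17]
Compare 20 vs 22: take 20 from left. Merged: [3, 17, 17, 20]
Compare 26 vs 22: take 22 from right. Merged: [3, 17, 17, 20, 22]
Compare 26 vs 26: take 26 from left. Merged: [3, 17, 17, 20, 22, 26]
Compare 33 vs 26: take 26 from right. Merged: [3, 17, 17, 20, 22, 26, 26]
Compare 33 vs 30: take 30 from right. Merged: [3, 17, 17, 20, 22, 26, 26, 30]
Compare 33 vs 38: take 33 from left. Merged: [3, 17, 17, 20, 22, 26, 26, 30, 33]
Append remaining from right: [38, 40]. Merged: [3, 17, 17, 20, 22, 26, 26, 30, 33, 38, 40]

Final merged array: [3, 17, 17, 20, 22, 26, 26, 30, 33, 38, 40]
Total comparisons: 9

The merged array is [3, 17, 17, 20, 22, 26, 26, 30, 33, 38, 40], requiring 9 comparisons. The merge step runs in O(n) time where n is the total number of elements.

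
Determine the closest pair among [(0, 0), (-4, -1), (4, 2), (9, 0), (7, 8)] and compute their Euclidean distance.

Computing all pairwise distances among 5 points:

d((0, 0), (-4, -1)) = 4.1231 <-- minimum
d((0, 0), (4, 2)) = 4.4721
d((0, 0), (9, 0)) = 9.0
d((0, 0), (7, 8)) = 10.6301
d((-4, -1), (4, 2)) = 8.544
d((-4, -1), (9, 0)) = 13.0384
d((-4, -1), (7, 8)) = 14.2127
d((4, 2), (9, 0)) = 5.3852
d((4, 2), (7, 8)) = 6.7082
d((9, 0), (7, 8)) = 8.2462

Closest pair: (0, 0) and (-4, -1) with distance 4.1231

The closest pair is (0, 0) and (-4, -1) with Euclidean distance 4.1231. For 5 points, brute-force pairwise comparison is shown above. For large n, the divide-and-conquer algorithm (sort by x, recurse on halves, check the dividing strip) achieves O(n log n).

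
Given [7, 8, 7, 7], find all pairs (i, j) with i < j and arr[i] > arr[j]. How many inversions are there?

Finding inversions in [7, 8, 7, 7]:

(1, 2): arr[1]=8 > arr[2]=7
(1, 3): arr[1]=8 > arr[3]=7

Total inversions: 2

The array has 2 inversion(s): (1,2), (1,3). Each pair (i,j) satisfies i < j and arr[i] > arr[j].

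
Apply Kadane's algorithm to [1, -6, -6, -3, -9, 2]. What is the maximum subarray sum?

Using Kadane's algorithm on [1, -6, -6, -3, -9, 2]:

Scanning through the array:
Position 1 (value -6): max_ending_here = -5, max_so_far = 1
Position 2 (value -6): max_ending_here = -6, max_so_far = 1
Position 3 (value -3): max_ending_here = -3, max_so_far = 1
Position 4 (value -9): max_ending_here = -9, max_so_far = 1
Position 5 (value 2): max_ending_here = 2, max_so_far = 2

Maximum subarray: [2]
Maximum sum: 2

The maximum subarray is [2] with sum 2. This subarray runs from index 5 to index 5.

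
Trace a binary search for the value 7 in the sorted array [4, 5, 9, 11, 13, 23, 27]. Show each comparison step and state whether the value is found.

Binary search for 7 in [4, 5, 9, 11, 13, 23, 27]:

lo=0, hi=6, mid=3, arr[mid]=11 -> 11 > 7, search left half
lo=0, hi=2, mid=1, arr[mid]=5 -> 5 < 7, search right half
lo=2, hi=2, mid=2, arr[mid]=9 -> 9 > 7, search left half
lo=2 > hi=1, target 7 not found

Binary search determines that 7 is not in the array after 3 comparisons. The search space was exhausted without finding the target.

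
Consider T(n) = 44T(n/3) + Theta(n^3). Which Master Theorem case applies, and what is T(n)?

Master Theorem for T(n) = 44T(n/3) + O(n^3):

a = 44, b = 3, c = 3
log_b(a) = log_3(44) = 3.4445

Case 1: c = 3 < log_3(44) = 3.4445
T(n) = O(n^(log_3 44))

For T(n) = 44T(n/3) + O(n^3): log_3(44) = 3.4445. This is Case 1 of the Master Theorem (c < log_b(a), work dominated by leaves), giving O(n^(log_3 44)).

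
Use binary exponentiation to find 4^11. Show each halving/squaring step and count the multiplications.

Computing 4^11 by squaring (build up from 4^1; each line after the first costs one multiplication):

4^1 = 4
4^2 = (4^1)^2 = 4^2 = 16
4^4 = (4^2)^2 = 16^2 = 256
4^5 = 4 * 4^4 = 4 * 256 = 1024
4^10 = (4^5)^2 = 1024^2 = 1048576
4^11 = 4 * 4^10 = 4 * 1048576 = 4194304

Result: 4194304
Multiplications needed: 5 (5 lines after 4^1)

4^11 = 4194304. Using exponentiation by squaring, this requires 5 multiplications. The key idea: if the exponent is even, square the half-power; if odd, multiply by the base once.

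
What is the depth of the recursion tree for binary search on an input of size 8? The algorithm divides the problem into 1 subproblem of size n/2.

For divide and conquer with division factor 2:

Problem sizes at each level:
Level 0: 8
Level 1: 4
Level 2: 2
Level 3: 1

The root is level 0 and the size-1 base case is level 3 (the tree spans levels 0 through 3, i.e. 4 levels counting the root), so the depth is the number of divisions: log_2(8) = 3

The recursion tree depth is log_2(8) = 3. At each level, the problem size is divided by 2, so it takes 3 divisions to reduce to a base case of size 1. The algorithm makes 1 recursive call at each level.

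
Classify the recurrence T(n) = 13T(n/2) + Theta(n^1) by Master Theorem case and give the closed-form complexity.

Master Theorem for T(n) = 13T(n/2) + O(n^1):

a = 13, b = 2, c = 1
log_b(a) = log_2(13) = 3.7004

Case 1: c = 1 < log_2(13) = 3.7004
T(n) = O(n^(log_2 13))

For T(n) = 13T(n/2) + O(n^1): log_2(13) = 3.7004. This is Case 1 of the Master Theorem (c < log_b(a), work dominated by leaves), giving O(n^(log_2 13)).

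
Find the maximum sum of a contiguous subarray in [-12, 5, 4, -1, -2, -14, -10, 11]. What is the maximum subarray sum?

Using Kadane's algorithm on [-12, 5, 4, -1, -2, -14, -10, 11]:

Scanning through the array:
Position 1 (value 5): max_ending_here = 5, max_so_far = 5
Position 2 (value 4): max_ending_here = 9, max_so_far = 9
Position 3 (value -1): max_ending_here = 8, max_so_far = 9
Position 4 (value -2): max_ending_here = 6, max_so_far = 9
Position 5 (value -14): max_ending_here = -8, max_so_far = 9
Position 6 (value -10): max_ending_here = -10, max_so_far = 9
Position 7 (value 11): max_ending_here = 11, max_so_far = 11

Maximum subarray: [11]
Maximum sum: 11

The maximum subarray is [11] with sum 11. This subarray runs from index 7 to index 7.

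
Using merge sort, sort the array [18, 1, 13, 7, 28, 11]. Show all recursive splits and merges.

Merge sort trace:

Split: [18, 1, 13, 7, 28, 11] -> [18, 1, 13] and [7, 28, 11]
  Split: [18, 1, 13] -> [18] and [1, 13]
    Split: [1, 13] -> [1] and [13]
    Merge: [1] + [13] -> [1, 13]
  Merge: [18] + [1, 13] -> [1, 13, 18]
  Split: [7, 28, 11] -> [7] and [28, 11]
    Split: [28, 11] -> [28] and [11]
    Merge: [28] + [11] -> [11, 28]
  Merge: [7] + [11, 28] -> [7, 11, 28]
Merge: [1, 13, 18] + [7, 11, 28] -> [1, 7, 11, 13, 18, 28]

Final sorted array: [1, 7, 11, 13, 18, 28]

The merge sort proceeds by recursively splitting the array and merging sorted halves.
After all merges, the sorted array is [1, 7, 11, 13, 18, 28].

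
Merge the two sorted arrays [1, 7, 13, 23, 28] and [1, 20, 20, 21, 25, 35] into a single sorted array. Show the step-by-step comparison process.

Merging process:

Compare 1 vs 1: take 1 from left. Merged: [1]
Compare 7 vs 1: take 1 from right. Merged: [1, 1]
Compare 7 vs 20: take 7 from left. Merged: [1, 1, 7]
Compare 13 vs 20: take 13 from left. Merged: [1, 1, 7, 13]
Compare 23 vs 20: take 20 from right. Merged: [1, 1, 7, 13, 20]
Compare 23 vs 20: take 20 from right. Merged: [1, 1, 7, 13, 20, 20]
Compare 23 vs 21: take 21 from right. Merged: [1, 1, 7, 13, 20, 20, 21]
Compare 23 vs 25: take 23 from left. Merged: [1, 1, 7, 13, 20, 20, 21, 23]
Compare 28 vs 25: take 25 from right. Merged: [1, 1, 7, 13, 20, 20, 21, 23, 25]
Compare 28 vs 35: take 28 from left. Merged: [1, 1, 7, 13, 20, 20, 21, 23, 25, 28]
Append remaining from right: [35]. Merged: [1, 1, 7, 13, 20, 20, 21, 23, 25, 28, 35]

Final merged array: [1, 1, 7, 13, 20, 20, 21, 23, 25, 28, 35]
Total comparisons: 10

The merged array is [1, 1, 7, 13, 20, 20, 21, 23, 25, 28, 35], requiring 10 comparisons. The merge step runs in O(n) time where n is the total number of elements.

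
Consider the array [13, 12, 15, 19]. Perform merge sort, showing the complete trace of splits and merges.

Merge sort trace:

Split: [13, 12, 15, 19] -> [13, 12] and [15, 19]
  Split: [13, 12] -> [13] and [12]
  Merge: [13] + [12] -> [12, 13]
  Split: [15, 19] -> [15] and [19]
  Merge: [15] + [19] -> [15, 19]
Merge: [12, 13] + [15, 19] -> [12, 13, 15, 19]

Final sorted array: [12, 13, 15, 19]

The merge sort proceeds by recursively splitting the array and merging sorted halves.
After all merges, the sorted array is [12, 13, 15, 19].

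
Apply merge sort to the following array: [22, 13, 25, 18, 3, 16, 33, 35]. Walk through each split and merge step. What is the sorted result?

Merge sort trace:

Split: [22, 13, 25, 18, 3, 16, 33, 35] -> [22, 13, 25, 18] and [3, 16, 33, 35]
  Split: [22, 13, 25, 18] -> [22, 13] and [25, 18]
    Split: [22, 13] -> [22] and [13]
    Merge: [22] + [13] -> [13, 22]
    Split: [25, 18] -> [25] and [18]
    Merge: [25] + [18] -> [18, 25]
  Merge: [13, 22] + [18, 25] -> [13, 18, 22, 25]
  Split: [3, 16, 33, 35] -> [3, 16] and [33, 35]
    Split: [3, 16] -> [3] and [16]
    Merge: [3] + [16] -> [3, 16]
    Split: [33, 35] -> [33] and [35]
    Merge: [33] + [35] -> [33, 35]
  Merge: [3, 16] + [33, 35] -> [3, 16, 33, 35]
Merge: [13, 18, 22, 25] + [3, 16, 33, 35] -> [3, 13, 16, 18, 22, 25, 33, 35]

Final sorted array: [3, 13, 16, 18, 22, 25, 33, 35]

The merge sort proceeds by recursively splitting the array and merging sorted halves.
After all merges, the sorted array is [3, 13, 16, 18, 22, 25, 33, 35].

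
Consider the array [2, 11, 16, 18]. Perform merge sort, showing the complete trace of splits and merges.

Merge sort trace:

Split: [2, 11, 16, 18] -> [2, 11] and [16, 18]
  Split: [2, 11] -> [2] and [11]
  Merge: [2] + [11] -> [2, 11]
  Split: [16, 18] -> [16] and [18]
  Merge: [16] + [18] -> [16, 18]
Merge: [2, 11] + [16, 18] -> [2, 11, 16, 18]

Final sorted array: [2, 11, 16, 18]

The merge sort proceeds by recursively splitting the array and merging sorted halves.
After all merges, the sorted array is [2, 11, 16, 18].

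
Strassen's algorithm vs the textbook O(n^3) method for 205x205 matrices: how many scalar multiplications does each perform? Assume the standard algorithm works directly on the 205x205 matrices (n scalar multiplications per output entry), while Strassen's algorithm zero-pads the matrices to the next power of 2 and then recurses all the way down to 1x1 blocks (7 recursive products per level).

Matrix multiplication for 205x205 matrices:

Strassen's algorithm requires power-of-2 dimensions. Pad 205x205 to 256x256 (next power of 2).

Standard algorithm: 205^3 = 8615125 multiplications
Strassen's algorithm: 7^(log2(256)) = 7^8 = 5764801 multiplications
Savings: 8615125 - 5764801 = 2850324 multiplications

Standard: 8615125 multiplications (205^3). Strassen: 5764801 multiplications (7^8, after padding to 256x256). Strassen reduces 8 recursive multiplications to 7 at each level.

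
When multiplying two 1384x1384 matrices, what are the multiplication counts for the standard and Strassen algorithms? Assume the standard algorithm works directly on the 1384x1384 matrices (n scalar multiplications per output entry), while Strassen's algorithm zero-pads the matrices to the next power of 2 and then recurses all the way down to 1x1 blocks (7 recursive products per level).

Matrix multiplication for 1384x1384 matrices:

Strassen's algorithm requires power-of-2 dimensions. Pad 1384x1384 to 2048x2048 (next power of 2).

Standard algorithm: 1384^3 = 2650991104 multiplications
Strassen's algorithm: 7^(log2(2048)) = 7^11 = 1977326743 multiplications
Savings: 2650991104 - 1977326743 = 673664361 multiplications

Standard: 2650991104 multiplications (1384^3). Strassen: 1977326743 multiplications (7^11, after padding to 2048x2048). Strassen reduces 8 recursive multiplications to 7 at each level.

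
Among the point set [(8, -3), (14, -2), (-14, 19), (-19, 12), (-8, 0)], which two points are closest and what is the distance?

Computing all pairwise distances among 5 points:

d((8, -3), (14, -2)) = 6.0828 <-- minimum
d((8, -3), (-14, 19)) = 31.1127
d((8, -3), (-19, 12)) = 30.8869
d((8, -3), (-8, 0)) = 16.2788
d((14, -2), (-14, 19)) = 35.0
d((14, -2), (-19, 12)) = 35.8469
d((14, -2), (-8, 0)) = 22.0907
d((-14, 19), (-19, 12)) = 8.6023
d((-14, 19), (-8, 0)) = 19.9249
d((-19, 12), (-8, 0)) = 16.2788

Closest pair: (8, -3) and (14, -2) with distance 6.0828

The closest pair is (8, -3) and (14, -2) with Euclidean distance 6.0828. For 5 points, brute-force pairwise comparison is shown above. For large n, the divide-and-conquer algorithm (sort by x, recurse on halves, check the dividing strip) achieves O(n log n).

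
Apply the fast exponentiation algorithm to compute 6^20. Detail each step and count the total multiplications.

Computing 6^20 by squaring (build up from 6^1; each line after the first costs one multiplication):

6^1 = 6
6^2 = (6^1)^2 = 6^2 = 36
6^4 = (6^2)^2 = 36^2 = 1296
6^5 = 6 * 6^4 = 6 * 1296 = 7776
6^10 = (6^5)^2 = 7776^2 = 60466176
6^20 = (6^10)^2 = 60466176^2 = 3656158440062976

Result: 3656158440062976
Multiplications needed: 5 (5 lines after 6^1)

6^20 = 3656158440062976. Using exponentiation by squaring, this requires 5 multiplications. The key idea: if the exponent is even, square the half-power; if odd, multiply by the base once.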